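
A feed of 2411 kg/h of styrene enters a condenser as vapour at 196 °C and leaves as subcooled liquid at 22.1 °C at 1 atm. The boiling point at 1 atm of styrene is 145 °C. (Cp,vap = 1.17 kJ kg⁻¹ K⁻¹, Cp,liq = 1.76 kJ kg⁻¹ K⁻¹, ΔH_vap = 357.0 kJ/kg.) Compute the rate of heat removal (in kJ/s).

vapour 196→145 °C: -59.67 kJ/kg
condensation at 145 °C: -357 kJ/kg
liquid 145→22.1 °C: -216.3 kJ/kg
Δh = -59.67 + -357 + -216.3 = -632.97 kJ/kg
Q = ṁ·Δh = 2411 kg/h × -632.97 kJ/kg = -1.5261e+06 kJ/h
|Q| = 423.92 kW

Q_c = 424 kJ/s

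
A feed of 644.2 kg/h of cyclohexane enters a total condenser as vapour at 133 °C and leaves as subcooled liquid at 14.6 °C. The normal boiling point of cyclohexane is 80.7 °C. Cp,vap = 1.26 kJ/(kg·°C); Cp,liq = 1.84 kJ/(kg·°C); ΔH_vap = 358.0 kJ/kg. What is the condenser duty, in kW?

vapour 133→80.7 °C: -65.898 kJ/kg
condensation at 80.7 °C: -358 kJ/kg
liquid 80.7→14.6 °C: -121.62 kJ/kg
Δh = -65.898 + -358 + -121.62 = -545.52 kJ/kg
Q = ṁ·Δh = 644.2 kg/h × -545.52 kJ/kg = -351430 kJ/h
|Q| = 97.618 kW

Q_c = 97.6 kW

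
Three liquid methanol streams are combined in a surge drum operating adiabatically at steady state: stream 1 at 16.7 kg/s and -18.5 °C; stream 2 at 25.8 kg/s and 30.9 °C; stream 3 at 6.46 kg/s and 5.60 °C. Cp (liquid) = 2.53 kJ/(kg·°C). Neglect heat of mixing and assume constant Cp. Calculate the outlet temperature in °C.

Adiabatic, steady state ⇒ Σ ṁᵢCp,ᵢ(T_out − Tᵢ) = 0
T_out = Σ ṁᵢCp,ᵢTᵢ / Σ ṁᵢCp,ᵢ
      = 1326.8 / 123.87 = 10.712 °C

T_out = 10.7 °C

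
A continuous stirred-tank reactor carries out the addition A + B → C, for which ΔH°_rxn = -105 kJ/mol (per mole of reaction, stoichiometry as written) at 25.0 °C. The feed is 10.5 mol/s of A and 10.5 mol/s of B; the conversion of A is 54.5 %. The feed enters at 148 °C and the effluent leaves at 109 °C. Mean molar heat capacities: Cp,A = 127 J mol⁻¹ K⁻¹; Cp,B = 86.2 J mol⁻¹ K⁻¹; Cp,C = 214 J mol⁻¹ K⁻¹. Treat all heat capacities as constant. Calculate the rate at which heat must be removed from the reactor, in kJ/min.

Extent of reaction ξ = 0.545 × 10.5 = 5.7225 mol/s
Reaction term: ξ·ΔH°_rxn = 5.7225 × -105 = -600.86 kJ/s
Sensible, feed 148→25 °C: -275.35 kJ/s
Outlet flows (mol/s): A 4.7775, B 4.7775, C 5.7225
Sensible, products 25→109 °C: 188.43 kJ/s
Q = ΔH = -687.78 kJ/s = -687.78 kW
Heat removed = 41267 kJ/min

Q_out = 41300 kJ/min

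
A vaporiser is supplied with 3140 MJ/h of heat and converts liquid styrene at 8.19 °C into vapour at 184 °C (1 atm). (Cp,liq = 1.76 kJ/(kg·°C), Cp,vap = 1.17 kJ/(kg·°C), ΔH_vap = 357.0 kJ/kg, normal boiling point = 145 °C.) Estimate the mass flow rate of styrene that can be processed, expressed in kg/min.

ṁ = 81.3 kg/min

Δh = 1.76×(145−8.19) + 357.0 + 1.17×(184−145) = 643.42 kJ/kg
Q = 3140 MJ/h = 872.22 kJ/s = 52333 kJ/min
ṁ = Q/Δh = 52333 / 643.42 = 81.337 kg/min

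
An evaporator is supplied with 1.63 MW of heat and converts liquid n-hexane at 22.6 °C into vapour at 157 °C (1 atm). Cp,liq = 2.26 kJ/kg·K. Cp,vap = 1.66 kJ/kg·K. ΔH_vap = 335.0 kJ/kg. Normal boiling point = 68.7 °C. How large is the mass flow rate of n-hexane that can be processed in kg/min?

ṁ = 167 kg/min

Δh = 2.26×(68.7−22.6) + 335.0 + 1.66×(157−68.7) = 585.76 kJ/kg
Q = 1.63 MW = 1630 kJ/s = 97800 kJ/min
ṁ = Q/Δh = 97800 / 585.76 = 166.96 kg/min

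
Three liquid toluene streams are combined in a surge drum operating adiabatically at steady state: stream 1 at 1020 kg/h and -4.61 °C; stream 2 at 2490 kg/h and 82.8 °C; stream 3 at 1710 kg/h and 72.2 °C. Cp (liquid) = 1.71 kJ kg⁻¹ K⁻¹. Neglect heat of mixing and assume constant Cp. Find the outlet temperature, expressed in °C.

Adiabatic, steady state ⇒ Σ ṁᵢCp,ᵢ(T_out − Tᵢ) = 0
Σ ṁᵢCp,ᵢTᵢ = 1020×1.71×-4.61 + 2490×1.71×82.8 + 1710×1.71×72.2 = 555630
Σ ṁᵢCp,ᵢ = 1020×1.71 + 2490×1.71 + 1710×1.71 = 8926.2
T_out = 555630 / 8926.2 = 62.247 °C

T_out = 62.2 °C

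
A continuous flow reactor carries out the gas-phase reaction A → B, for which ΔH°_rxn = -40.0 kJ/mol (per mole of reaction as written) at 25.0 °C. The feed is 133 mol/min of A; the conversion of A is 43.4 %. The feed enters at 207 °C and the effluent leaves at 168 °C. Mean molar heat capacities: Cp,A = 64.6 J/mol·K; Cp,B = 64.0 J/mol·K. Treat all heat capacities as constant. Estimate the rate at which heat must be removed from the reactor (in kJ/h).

Q_out = 159000 kJ/h

Extent of reaction ξ = 0.434 × 133 = 57.722 mol/min
Reaction term: ξ·ΔH°_rxn = 57.722 × -40.0 = -2308.9 kJ/min
Sensible, feed 207→25 °C: -1563.7 kJ/min
Outlet flows (mol/min): A 75.278, B 57.722
Sensible, products 25→168 °C: 1223.7 kJ/min
Q = ΔH = -2648.9 kJ/min = -44.149 kW
Heat removed = 158930 kJ/h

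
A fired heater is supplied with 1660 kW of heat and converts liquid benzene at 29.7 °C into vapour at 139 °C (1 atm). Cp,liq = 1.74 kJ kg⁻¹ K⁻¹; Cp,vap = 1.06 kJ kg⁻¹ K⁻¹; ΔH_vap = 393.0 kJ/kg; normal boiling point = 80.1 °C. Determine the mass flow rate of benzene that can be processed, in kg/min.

Δh = 1.74×(80.1−29.7) + 393.0 + 1.06×(139−80.1) = 543.13 kJ/kg
Q = 1660 kW = 1660 kJ/s = 99600 kJ/min
ṁ = Q/Δh = 99600 / 543.13 = 183.38 kg/min

ṁ = 183 kg/min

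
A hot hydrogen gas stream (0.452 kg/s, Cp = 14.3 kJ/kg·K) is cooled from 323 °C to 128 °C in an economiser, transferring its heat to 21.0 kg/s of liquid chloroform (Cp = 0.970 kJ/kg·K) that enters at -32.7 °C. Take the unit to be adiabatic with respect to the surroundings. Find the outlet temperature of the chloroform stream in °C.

T_c,out = 29.2 °C

Heat released by hot stream: Q = 0.452 × 14.3 × (323 − 128) = 1260.4 kJ/s
Energy balance on cold side (adiabatic exchanger): Q = ṁ_c·Cp_c·(T_c,out − T_c,in)
T_c,out = -32.7 + 1260.4/(21.0 × 0.970) = 29.175 °C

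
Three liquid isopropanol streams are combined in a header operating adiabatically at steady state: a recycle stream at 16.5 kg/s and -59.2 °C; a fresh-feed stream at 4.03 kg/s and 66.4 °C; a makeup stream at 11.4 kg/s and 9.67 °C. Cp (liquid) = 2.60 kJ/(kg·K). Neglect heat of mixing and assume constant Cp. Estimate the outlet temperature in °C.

T_out = -18.8 °C

Energy balance with Q = 0: Σ ṁᵢCp,ᵢ(T_out − Tᵢ) = 0
T_out = Σ ṁᵢCp,ᵢTᵢ / Σ ṁᵢCp,ᵢ
      = -1557.3 / 83.018 = -18.759 °C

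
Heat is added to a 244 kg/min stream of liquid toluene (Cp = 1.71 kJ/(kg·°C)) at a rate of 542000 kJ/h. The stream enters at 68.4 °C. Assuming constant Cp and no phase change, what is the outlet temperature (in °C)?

Q = 542000 kJ/h = 9033.3 kJ/min
ΔT = Q/(ṁ·Cp) = 9033.3/(244×1.71) = 21.65 K
T_out = 68.4 + 21.65 = 90.05 °C

T_out = 90.1 °C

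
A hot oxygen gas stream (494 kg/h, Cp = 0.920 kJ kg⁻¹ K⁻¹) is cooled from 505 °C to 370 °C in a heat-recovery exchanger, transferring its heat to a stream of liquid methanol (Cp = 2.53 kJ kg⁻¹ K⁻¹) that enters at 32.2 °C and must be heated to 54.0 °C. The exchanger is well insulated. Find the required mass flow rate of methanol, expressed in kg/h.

Heat released by hot stream: Q = 494 × 0.920 × (505 − 370) = 61355 kJ/h
Energy balance on cold side (adiabatic exchanger): Q = ṁ_c·Cp_c·(T_c,out − T_c,in)
ṁ_c = 61355 / [2.53 × (54.0 − 32.2)] = 1112.4 kg/h

ṁ_c = 1110 kg/h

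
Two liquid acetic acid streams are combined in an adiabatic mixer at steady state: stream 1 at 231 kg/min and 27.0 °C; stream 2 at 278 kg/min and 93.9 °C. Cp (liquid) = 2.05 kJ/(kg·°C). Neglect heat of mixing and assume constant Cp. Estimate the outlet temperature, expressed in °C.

No heat crosses the boundary, so H_out = H_in.
T_out = Σ ṁᵢCp,ᵢTᵢ / Σ ṁᵢCp,ᵢ
      = 66299 / 1043.4 = 63.539 °C

T_out = 63.5 °C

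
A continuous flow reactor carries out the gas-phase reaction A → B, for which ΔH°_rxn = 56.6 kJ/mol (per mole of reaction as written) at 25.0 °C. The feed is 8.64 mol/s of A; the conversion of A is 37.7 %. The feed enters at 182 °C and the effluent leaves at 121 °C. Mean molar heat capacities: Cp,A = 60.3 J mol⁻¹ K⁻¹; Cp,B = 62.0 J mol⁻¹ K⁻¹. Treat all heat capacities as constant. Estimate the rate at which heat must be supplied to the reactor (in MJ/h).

Extent of reaction ξ = 0.377 × 8.64 = 3.2573 mol/s
Reaction term: ξ·ΔH°_rxn = 3.2573 × 56.6 = 184.36 kJ/s
Sensible, feed 182→25 °C: -81.796 kJ/s
Outlet flows (mol/s): A 5.3827, B 3.2573
Sensible, products 25→121 °C: 50.547 kJ/s
Q = ΔH = 153.11 kJ/s = 153.11 kW
Heat supplied = 551.21 MJ/h

Q_in = 551 MJ/h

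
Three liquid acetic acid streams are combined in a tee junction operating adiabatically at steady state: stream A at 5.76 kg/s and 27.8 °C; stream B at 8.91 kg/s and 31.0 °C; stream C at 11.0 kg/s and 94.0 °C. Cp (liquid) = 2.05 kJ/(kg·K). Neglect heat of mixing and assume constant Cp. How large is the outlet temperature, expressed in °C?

T_out = 57.3 °C

No heat crosses the boundary, so H_out = H_in.
T_out = Σ ṁᵢCp,ᵢTᵢ / Σ ṁᵢCp,ᵢ
      = 3014.2 / 52.623 = 57.278 °C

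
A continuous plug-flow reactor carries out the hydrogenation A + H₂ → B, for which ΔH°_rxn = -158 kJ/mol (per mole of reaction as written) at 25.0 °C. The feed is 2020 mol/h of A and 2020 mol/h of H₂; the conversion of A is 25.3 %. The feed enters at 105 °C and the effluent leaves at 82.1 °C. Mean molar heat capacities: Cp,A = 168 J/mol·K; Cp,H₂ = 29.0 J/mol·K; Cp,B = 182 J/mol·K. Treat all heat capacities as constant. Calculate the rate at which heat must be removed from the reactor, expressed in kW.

Q_out = 25.1 kW

Extent of reaction ξ = 0.253 × 2020 = 511.06 mol/h
Reaction term: ξ·ΔH°_rxn = 511.06 × -158 = -80747 kJ/h
Sensible, feed 105→25 °C: -31835 kJ/h
Outlet flows (mol/h): A 1508.9, H₂ 1508.9, B 511.06
Sensible, products 25→82.1 °C: 22285 kJ/h
Q = ΔH = -90298 kJ/h = -25.083 kW
Heat removed = 25.083 kW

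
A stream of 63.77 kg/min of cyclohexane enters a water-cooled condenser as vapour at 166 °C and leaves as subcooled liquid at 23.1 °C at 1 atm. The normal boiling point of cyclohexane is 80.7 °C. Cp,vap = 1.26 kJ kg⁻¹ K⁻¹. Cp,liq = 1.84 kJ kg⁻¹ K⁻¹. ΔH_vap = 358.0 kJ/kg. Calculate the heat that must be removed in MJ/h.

vapour 166→80.7 °C: -107.48 kJ/kg
condensation at 80.7 °C: -358 kJ/kg
liquid 80.7→23.1 °C: -105.98 kJ/kg
Δh = -107.48 + -358 + -105.98 = -571.46 kJ/kg
Q = ṁ·Δh = 63.77 kg/min × -571.46 kJ/kg = -36442 kJ/min
|Q| = 607.37 kW = 2186.5 MJ/h

Q_c = 2190 MJ/h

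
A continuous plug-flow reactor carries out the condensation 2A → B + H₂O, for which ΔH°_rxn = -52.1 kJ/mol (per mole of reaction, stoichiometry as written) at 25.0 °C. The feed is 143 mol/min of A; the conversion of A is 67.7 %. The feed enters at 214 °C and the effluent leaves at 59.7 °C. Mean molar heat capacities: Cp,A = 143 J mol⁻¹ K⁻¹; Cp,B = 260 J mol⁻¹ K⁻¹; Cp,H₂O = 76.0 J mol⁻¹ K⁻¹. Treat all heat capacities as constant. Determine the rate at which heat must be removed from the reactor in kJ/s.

Q_out = 93.2 kJ/s

Extent of reaction ξ = 0.677 × 143 / 2 = 48.406 mol/min
Reaction term: ξ·ΔH°_rxn = 48.406 × -52.1 = -2521.9 kJ/min
Sensible, feed 214→25 °C: -3864.9 kJ/min
Outlet flows (mol/min): A 46.189, B 48.406, H₂O 48.406
Sensible, products 25→59.7 °C: 793.56 kJ/min
Q = ΔH = -5593.2 kJ/min = -93.22 kW
Heat removed = 93.22 kJ/s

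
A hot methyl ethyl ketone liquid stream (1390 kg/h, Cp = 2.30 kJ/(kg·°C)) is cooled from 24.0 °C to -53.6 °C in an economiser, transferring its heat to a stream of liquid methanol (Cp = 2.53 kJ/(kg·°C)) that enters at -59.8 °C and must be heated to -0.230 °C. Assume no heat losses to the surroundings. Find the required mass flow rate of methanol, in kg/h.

ṁ_c = 1650 kg/h

Heat released by hot stream: Q = 1390 × 2.30 × (24.0 − -53.6) = 248090 kJ/h
Energy balance on cold side (adiabatic exchanger): Q = ṁ_c·Cp_c·(T_c,out − T_c,in)
ṁ_c = 248090 / [2.53 × (-0.230 − -59.8)] = 1646.1 kg/h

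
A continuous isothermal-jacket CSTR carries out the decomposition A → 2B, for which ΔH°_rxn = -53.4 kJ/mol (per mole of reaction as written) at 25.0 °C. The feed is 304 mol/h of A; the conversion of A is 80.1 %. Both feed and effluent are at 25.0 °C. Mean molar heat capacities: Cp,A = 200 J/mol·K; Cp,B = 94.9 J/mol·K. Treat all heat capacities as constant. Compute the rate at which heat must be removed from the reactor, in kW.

Q_out = 3.61 kW

Extent of reaction ξ = 0.801 × 304 = 243.5 mol/h
Reaction term: ξ·ΔH°_rxn = 243.5 × -53.4 = -13003 kJ/h
Q = ΔH = -13003 kJ/h = -3.612 kW
Heat removed = 3.612 kW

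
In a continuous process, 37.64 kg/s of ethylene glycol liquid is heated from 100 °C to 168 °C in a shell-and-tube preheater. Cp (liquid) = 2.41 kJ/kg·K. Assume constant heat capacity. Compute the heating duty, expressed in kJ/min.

Q = 370000 kJ/min

Q = ṁ·Cp·ΔT = 37.64 × 2.41 × (168 − 100) = 6168.4 kJ/s
Heating duty = 370110 kJ/min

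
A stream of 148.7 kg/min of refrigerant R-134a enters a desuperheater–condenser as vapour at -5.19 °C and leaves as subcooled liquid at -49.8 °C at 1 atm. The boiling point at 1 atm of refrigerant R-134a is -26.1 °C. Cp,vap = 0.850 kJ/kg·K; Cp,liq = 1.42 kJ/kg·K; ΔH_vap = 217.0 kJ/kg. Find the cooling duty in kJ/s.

Q_c = 665 kJ/s

vapour -5.19→-26.1 °C: -17.773 kJ/kg
condensation at -26.1 °C: -217 kJ/kg
liquid -26.1→-49.8 °C: -33.654 kJ/kg
Δh = -17.773 + -217 + -33.654 = -268.43 kJ/kg
Q = ṁ·Δh = 148.7 kg/min × -268.43 kJ/kg = -39915 kJ/min
|Q| = 665.25 kW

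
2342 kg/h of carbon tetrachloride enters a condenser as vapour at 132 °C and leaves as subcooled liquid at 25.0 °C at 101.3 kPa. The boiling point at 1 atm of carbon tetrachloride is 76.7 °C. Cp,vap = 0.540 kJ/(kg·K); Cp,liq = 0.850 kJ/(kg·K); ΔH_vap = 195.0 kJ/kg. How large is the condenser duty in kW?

vapour 132→76.7 °C: -29.862 kJ/kg
condensation at 76.7 °C: -195 kJ/kg
liquid 76.7→25.0 °C: -43.945 kJ/kg
Δh = -29.862 + -195 + -43.945 = -268.81 kJ/kg
Q = ṁ·Δh = 2342 kg/h × -268.81 kJ/kg = -629550 kJ/h
|Q| = 174.87 kW

Q_c = 175 kW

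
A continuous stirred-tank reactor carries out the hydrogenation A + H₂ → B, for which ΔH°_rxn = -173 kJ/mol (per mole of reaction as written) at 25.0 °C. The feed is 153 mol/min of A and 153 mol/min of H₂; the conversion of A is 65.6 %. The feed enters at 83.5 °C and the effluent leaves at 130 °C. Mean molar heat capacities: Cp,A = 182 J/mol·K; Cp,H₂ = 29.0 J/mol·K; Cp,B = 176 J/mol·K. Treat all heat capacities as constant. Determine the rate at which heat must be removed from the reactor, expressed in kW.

Q_out = 271 kW

Extent of reaction ξ = 0.656 × 153 = 100.37 mol/min
Reaction term: ξ·ΔH°_rxn = 100.37 × -173 = -17364 kJ/min
Sensible, feed 83.5→25 °C: -1888.6 kJ/min
Outlet flows (mol/min): A 52.632, H₂ 52.632, B 100.37
Sensible, products 25→130 °C: 3020.9 kJ/min
Q = ΔH = -16231 kJ/min = -270.52 kW
Heat removed = 270.52 kW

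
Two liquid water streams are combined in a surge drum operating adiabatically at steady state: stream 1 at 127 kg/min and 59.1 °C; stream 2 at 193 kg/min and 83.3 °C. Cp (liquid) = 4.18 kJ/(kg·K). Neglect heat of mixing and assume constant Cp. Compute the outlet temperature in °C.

T_out = 73.7 °C

No heat crosses the boundary, so H_out = H_in.
T_out = Σ ṁᵢCp,ᵢTᵢ / Σ ṁᵢCp,ᵢ
      = 98575 / 1337.6 = 73.696 °C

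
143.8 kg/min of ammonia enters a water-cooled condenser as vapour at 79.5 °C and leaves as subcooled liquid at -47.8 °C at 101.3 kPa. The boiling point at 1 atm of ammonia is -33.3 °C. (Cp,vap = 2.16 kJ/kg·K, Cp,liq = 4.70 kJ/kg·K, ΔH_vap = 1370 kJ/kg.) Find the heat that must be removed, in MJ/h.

Q_c = 14500 MJ/h

vapour 79.5→-33.3 °C: -243.65 kJ/kg
condensation at -33.3 °C: -1370 kJ/kg
liquid -33.3→-47.8 °C: -68.15 kJ/kg
Δh = -243.65 + -1370 + -68.15 = -1681.8 kJ/kg
Q = ṁ·Δh = 143.8 kg/min × -1681.8 kJ/kg = -241840 kJ/min
|Q| = 4030.7 kW = 14511 MJ/h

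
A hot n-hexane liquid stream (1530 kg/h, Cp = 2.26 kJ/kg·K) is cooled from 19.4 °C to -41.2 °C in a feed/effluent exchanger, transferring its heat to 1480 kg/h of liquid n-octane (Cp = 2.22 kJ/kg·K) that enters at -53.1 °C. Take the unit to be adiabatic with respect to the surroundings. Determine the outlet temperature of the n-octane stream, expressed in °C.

Heat released by hot stream: Q = 1530 × 2.26 × (19.4 − -41.2) = 209540 kJ/h
Energy balance on cold side (adiabatic exchanger): Q = ṁ_c·Cp_c·(T_c,out − T_c,in)
T_c,out = -53.1 + 209540/(1480 × 2.22) = 10.676 °C

T_c,out = 10.7 °C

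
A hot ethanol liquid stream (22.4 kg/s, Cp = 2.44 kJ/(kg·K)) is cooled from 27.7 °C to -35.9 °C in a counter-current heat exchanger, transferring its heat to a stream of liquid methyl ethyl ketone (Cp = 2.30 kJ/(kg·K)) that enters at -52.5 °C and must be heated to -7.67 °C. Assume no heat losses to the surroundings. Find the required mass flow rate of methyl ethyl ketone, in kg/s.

ṁ_c = 33.7 kg/s

Heat released by hot stream: Q = 22.4 × 2.44 × (27.7 − -35.9) = 3476.1 kJ/s
Energy balance on cold side (adiabatic exchanger): Q = ṁ_c·Cp_c·(T_c,out − T_c,in)
ṁ_c = 3476.1 / [2.30 × (-7.67 − -52.5)] = 33.713 kg/s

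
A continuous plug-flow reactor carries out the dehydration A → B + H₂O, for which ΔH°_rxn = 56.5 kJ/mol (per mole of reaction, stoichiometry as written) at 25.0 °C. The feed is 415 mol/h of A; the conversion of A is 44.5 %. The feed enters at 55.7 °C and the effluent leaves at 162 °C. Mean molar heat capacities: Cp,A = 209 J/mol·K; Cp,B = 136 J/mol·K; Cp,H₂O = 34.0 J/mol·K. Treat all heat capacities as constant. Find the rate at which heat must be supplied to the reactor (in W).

Extent of reaction ξ = 0.445 × 415 = 184.68 mol/h
Reaction term: ξ·ΔH°_rxn = 184.68 × 56.5 = 10434 kJ/h
Sensible, feed 55.7→25 °C: -2662.8 kJ/h
Outlet flows (mol/h): A 230.32, B 184.68, H₂O 184.68
Sensible, products 25→162 °C: 10896 kJ/h
Q = ΔH = 18667 kJ/h = 5.1854 kW
Heat supplied = 5185.4 W

Q_in = 5190 W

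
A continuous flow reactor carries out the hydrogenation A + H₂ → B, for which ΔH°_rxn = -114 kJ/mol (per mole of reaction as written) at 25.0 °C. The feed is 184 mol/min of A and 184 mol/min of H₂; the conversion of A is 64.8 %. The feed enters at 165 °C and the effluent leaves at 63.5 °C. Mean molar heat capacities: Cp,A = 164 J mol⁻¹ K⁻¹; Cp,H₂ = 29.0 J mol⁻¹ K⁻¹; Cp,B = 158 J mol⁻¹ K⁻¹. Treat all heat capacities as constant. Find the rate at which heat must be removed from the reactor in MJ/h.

Q_out = 1040 MJ/h

Extent of reaction ξ = 0.648 × 184 = 119.23 mol/min
Reaction term: ξ·ΔH°_rxn = 119.23 × -114 = -13592 kJ/min
Sensible, feed 165→25 °C: -4971.7 kJ/min
Outlet flows (mol/min): A 64.768, H₂ 64.768, B 119.23
Sensible, products 25→63.5 °C: 1206.5 kJ/min
Q = ΔH = -17358 kJ/min = -289.29 kW
Heat removed = 1041.5 MJ/h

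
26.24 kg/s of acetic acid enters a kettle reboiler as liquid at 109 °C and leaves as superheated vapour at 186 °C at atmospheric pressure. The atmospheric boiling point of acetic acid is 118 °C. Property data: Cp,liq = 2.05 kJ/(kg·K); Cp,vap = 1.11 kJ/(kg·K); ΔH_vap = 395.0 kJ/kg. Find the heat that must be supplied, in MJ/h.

liquid 109→118 °C: 18.45 kJ/kg
vaporisation at 118 °C: 395 kJ/kg
vapour 118→186 °C: 75.48 kJ/kg
Δh = 18.45 + 395 + 75.48 = 488.93 kJ/kg
Q = ṁ·Δh = 26.24 kg/s × 488.93 kJ/kg = 12830 kJ/s
|Q| = 12830 kW = 46186 MJ/h

Q = 46200 MJ/h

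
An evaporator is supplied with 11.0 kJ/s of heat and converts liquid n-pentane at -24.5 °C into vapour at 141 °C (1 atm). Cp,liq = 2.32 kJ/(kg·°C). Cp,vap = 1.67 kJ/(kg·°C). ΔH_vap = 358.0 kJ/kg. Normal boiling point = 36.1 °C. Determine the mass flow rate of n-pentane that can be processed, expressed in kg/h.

Δh = 2.32×(36.1−-24.5) + 358.0 + 1.67×(141−36.1) = 673.77 kJ/kg
Q = 11.0 kJ/s = 11 kJ/s = 39600 kJ/h
ṁ = Q/Δh = 39600 / 673.77 = 58.773 kg/h

ṁ = 58.8 kg/h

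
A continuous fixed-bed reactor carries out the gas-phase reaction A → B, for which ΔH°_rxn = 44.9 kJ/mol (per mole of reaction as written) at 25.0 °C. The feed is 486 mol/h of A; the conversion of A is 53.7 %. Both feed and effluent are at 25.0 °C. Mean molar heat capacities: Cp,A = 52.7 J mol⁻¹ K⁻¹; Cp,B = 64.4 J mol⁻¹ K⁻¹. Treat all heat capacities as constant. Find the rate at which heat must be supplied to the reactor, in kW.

Q_in = 3.26 kW

Extent of reaction ξ = 0.537 × 486 = 260.98 mol/h
Reaction term: ξ·ΔH°_rxn = 260.98 × 44.9 = 11718 kJ/h
Q = ΔH = 11718 kJ/h = 3.255 kW
Heat supplied = 3.255 kW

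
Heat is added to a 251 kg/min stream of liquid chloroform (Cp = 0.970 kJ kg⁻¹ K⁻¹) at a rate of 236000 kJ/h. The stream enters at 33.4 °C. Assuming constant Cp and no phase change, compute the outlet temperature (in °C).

T_out = 49.6 °C

Q = 236000 kJ/h = 3933.3 kJ/min
ΔT = Q/(ṁ·Cp) = 3933.3/(251×0.970) = 16.155 K
T_out = 33.4 + 16.155 = 49.555 °C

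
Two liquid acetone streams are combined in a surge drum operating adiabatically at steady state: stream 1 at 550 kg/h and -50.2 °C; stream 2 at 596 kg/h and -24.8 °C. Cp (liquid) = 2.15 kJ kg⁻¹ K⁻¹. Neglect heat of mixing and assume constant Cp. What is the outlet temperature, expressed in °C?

No heat crosses the boundary, so H_out = H_in.
T_out = Σ ṁᵢCp,ᵢTᵢ / Σ ṁᵢCp,ᵢ
      = -91140 / 2463.9 = -36.99 °C

T_out = -37.0 °C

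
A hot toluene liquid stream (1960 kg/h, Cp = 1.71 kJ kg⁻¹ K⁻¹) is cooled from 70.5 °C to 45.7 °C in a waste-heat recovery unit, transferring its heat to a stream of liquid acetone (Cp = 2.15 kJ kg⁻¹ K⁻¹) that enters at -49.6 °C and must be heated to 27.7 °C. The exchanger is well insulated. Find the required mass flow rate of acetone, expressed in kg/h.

ṁ_c = 500 kg/h

Heat released by hot stream: Q = 1960 × 1.71 × (70.5 − 45.7) = 83120 kJ/h
Energy balance on cold side (adiabatic exchanger): Q = ṁ_c·Cp_c·(T_c,out − T_c,in)
ṁ_c = 83120 / [2.15 × (27.7 − -49.6)] = 500.13 kg/h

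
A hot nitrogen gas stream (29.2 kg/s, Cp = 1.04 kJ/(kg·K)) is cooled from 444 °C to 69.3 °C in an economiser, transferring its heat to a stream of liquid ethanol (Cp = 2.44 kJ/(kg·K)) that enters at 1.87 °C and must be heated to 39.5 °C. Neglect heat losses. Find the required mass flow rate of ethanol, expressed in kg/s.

Heat released by hot stream: Q = 29.2 × 1.04 × (444 − 69.3) = 11379 kJ/s
Energy balance on cold side (adiabatic exchanger): Q = ṁ_c·Cp_c·(T_c,out − T_c,in)
ṁ_c = 11379 / [2.44 × (39.5 − 1.87)] = 123.93 kg/s

ṁ_c = 124 kg/s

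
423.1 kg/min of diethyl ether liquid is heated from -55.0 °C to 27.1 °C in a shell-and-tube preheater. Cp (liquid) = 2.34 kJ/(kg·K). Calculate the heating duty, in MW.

Q = ṁ·Cp·ΔT = 423.1 × 2.34 × (27.1 − -55.0) = 81283 kJ/min
Converting: 81283 / 60 s = 1354.7 kW
Heating duty = 1.3547 MW

Q = 1.35 MW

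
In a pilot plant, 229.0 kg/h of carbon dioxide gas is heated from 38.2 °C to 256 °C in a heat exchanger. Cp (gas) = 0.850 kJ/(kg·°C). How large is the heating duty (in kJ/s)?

Q = 11.8 kJ/s

Q = ṁ·Cp·ΔT = 229.0 × 0.850 × (256 − 38.2) = 42395 kJ/h
Converting: 42395 / 3600 s = 11.776 kW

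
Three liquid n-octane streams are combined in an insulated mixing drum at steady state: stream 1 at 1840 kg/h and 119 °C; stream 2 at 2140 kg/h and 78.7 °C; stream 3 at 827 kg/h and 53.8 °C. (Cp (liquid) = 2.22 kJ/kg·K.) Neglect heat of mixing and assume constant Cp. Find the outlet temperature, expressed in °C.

T_out = 89.8 °C

No heat crosses the boundary, so H_out = H_in.
T_out = Σ ṁᵢCp,ᵢTᵢ / Σ ṁᵢCp,ᵢ
      = 958750 / 10672 = 89.842 °C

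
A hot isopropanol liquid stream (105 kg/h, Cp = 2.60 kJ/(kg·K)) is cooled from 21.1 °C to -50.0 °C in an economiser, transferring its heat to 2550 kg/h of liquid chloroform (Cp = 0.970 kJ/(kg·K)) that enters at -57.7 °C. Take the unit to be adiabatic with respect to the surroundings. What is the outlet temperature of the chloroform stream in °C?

T_c,out = -49.9 °C

Heat released by hot stream: Q = 105 × 2.60 × (21.1 − -50.0) = 19410 kJ/h
Energy balance on cold side (adiabatic exchanger): Q = ṁ_c·Cp_c·(T_c,out − T_c,in)
T_c,out = -57.7 + 19410/(2550 × 0.970) = -49.853 °C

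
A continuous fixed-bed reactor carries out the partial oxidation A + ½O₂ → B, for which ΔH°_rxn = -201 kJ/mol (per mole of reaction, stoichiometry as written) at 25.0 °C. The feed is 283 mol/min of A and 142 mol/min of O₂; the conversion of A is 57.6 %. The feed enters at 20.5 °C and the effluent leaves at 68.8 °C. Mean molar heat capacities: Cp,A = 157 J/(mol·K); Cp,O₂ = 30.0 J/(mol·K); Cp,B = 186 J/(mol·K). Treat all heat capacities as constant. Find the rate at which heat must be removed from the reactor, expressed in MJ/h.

Q_out = 1820 MJ/h

Extent of reaction ξ = 0.576 × 283 = 163.01 mol/min
Reaction term: ξ·ΔH°_rxn = 163.01 × -201 = -32765 kJ/min
Sensible, feed 20.5→25 °C: 219.11 kJ/min
Outlet flows (mol/min): A 119.99, O₂ 60.496, B 163.01
Sensible, products 25→68.8 °C: 2232.6 kJ/min
Q = ΔH = -30313 kJ/min = -505.21 kW
Heat removed = 1818.8 MJ/h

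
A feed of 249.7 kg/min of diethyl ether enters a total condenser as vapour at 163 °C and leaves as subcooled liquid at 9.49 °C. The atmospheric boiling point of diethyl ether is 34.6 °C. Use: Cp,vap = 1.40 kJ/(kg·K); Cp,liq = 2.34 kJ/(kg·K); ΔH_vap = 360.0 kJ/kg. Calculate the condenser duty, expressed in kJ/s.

vapour 163→34.6 °C: -179.76 kJ/kg
condensation at 34.6 °C: -360 kJ/kg
liquid 34.6→9.49 °C: -58.757 kJ/kg
Δh = -179.76 + -360 + -58.757 = -598.52 kJ/kg
Q = ṁ·Δh = 249.7 kg/min × -598.52 kJ/kg = -149450 kJ/min
|Q| = 2490.8 kW

Q_c = 2490 kJ/s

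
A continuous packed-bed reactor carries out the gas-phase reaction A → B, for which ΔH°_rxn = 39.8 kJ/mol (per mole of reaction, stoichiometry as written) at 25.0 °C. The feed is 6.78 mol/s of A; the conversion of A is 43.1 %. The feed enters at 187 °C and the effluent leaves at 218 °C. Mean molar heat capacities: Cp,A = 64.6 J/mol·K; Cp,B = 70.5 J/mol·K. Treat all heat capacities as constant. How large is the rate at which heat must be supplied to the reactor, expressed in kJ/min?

Extent of reaction ξ = 0.431 × 6.78 = 2.9222 mol/s
Reaction term: ξ·ΔH°_rxn = 2.9222 × 39.8 = 116.3 kJ/s
Sensible, feed 187→25 °C: -70.954 kJ/s
Outlet flows (mol/s): A 3.8578, B 2.9222
Sensible, products 25→218 °C: 87.859 kJ/s
Q = ΔH = 133.21 kJ/s = 133.21 kW
Heat supplied = 7992.5 kJ/min

Q_in = 7990 kJ/min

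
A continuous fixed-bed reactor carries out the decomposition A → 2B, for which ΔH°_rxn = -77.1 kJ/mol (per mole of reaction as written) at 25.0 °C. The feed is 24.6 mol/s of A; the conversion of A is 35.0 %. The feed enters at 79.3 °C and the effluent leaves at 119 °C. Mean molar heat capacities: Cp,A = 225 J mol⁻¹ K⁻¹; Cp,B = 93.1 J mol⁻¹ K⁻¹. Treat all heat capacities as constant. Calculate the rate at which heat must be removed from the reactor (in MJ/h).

Q_out = 1710 MJ/h

Extent of reaction ξ = 0.350 × 24.6 = 8.61 mol/s
Reaction term: ξ·ΔH°_rxn = 8.61 × -77.1 = -663.83 kJ/s
Sensible, feed 79.3→25 °C: -300.55 kJ/s
Outlet flows (mol/s): A 15.99, B 17.22
Sensible, products 25→119 °C: 488.89 kJ/s
Q = ΔH = -475.49 kJ/s = -475.49 kW
Heat removed = 1711.8 MJ/h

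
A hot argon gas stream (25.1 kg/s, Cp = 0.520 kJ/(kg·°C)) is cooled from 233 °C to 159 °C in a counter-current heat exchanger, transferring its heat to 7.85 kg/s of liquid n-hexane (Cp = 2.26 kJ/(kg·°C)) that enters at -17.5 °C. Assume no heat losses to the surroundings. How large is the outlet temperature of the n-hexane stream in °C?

T_c,out = 36.9 °C

Heat released by hot stream: Q = 25.1 × 0.520 × (233 − 159) = 965.85 kJ/s
Energy balance on cold side (adiabatic exchanger): Q = ṁ_c·Cp_c·(T_c,out − T_c,in)
T_c,out = -17.5 + 965.85/(7.85 × 2.26) = 36.942 °C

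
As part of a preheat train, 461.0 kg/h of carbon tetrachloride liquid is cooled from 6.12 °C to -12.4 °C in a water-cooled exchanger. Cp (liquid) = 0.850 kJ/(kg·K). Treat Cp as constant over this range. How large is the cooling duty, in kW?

Q = ṁ·Cp·ΔT = 461.0 × 0.850 × (-12.4 − 6.12) = -7257.1 kJ/h
Converting: 7257.1 / 3600 s = 2.0159 kW

Q_c = 2.02 kW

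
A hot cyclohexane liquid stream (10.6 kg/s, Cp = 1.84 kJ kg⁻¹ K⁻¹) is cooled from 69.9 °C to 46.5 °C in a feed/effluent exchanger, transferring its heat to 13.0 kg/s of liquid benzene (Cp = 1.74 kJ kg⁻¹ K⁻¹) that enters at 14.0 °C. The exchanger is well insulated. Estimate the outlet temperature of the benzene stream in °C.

T_c,out = 34.2 °C

Heat released by hot stream: Q = 10.6 × 1.84 × (69.9 − 46.5) = 456.39 kJ/s
Energy balance on cold side (adiabatic exchanger): Q = ṁ_c·Cp_c·(T_c,out − T_c,in)
T_c,out = 14.0 + 456.39/(13.0 × 1.74) = 34.177 °C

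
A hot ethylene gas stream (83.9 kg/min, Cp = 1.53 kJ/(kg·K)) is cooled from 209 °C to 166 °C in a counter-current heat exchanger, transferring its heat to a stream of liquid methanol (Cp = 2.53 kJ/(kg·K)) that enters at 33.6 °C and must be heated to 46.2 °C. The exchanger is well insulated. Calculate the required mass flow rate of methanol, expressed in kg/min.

Heat released by hot stream: Q = 83.9 × 1.53 × (209 − 166) = 5519.8 kJ/min
Energy balance on cold side (adiabatic exchanger): Q = ṁ_c·Cp_c·(T_c,out − T_c,in)
ṁ_c = 5519.8 / [2.53 × (46.2 − 33.6)] = 173.15 kg/min

ṁ_c = 173 kg/min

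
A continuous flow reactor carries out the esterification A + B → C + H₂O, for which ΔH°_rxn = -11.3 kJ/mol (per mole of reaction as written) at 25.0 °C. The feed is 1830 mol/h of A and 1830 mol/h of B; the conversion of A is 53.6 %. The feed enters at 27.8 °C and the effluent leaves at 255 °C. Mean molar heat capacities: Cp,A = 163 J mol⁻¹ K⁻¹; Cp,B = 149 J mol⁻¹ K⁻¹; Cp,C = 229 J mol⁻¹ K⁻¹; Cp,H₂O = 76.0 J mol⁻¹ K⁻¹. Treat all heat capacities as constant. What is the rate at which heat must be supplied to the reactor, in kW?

Extent of reaction ξ = 0.536 × 1830 = 980.88 mol/h
Reaction term: ξ·ΔH°_rxn = 980.88 × -11.3 = -11084 kJ/h
Sensible, feed 27.8→25 °C: -1598.7 kJ/h
Outlet flows (mol/h): A 849.12, B 849.12, C 980.88, H₂O 980.88
Sensible, products 25→255 °C: 129740 kJ/h
Q = ΔH = 117060 kJ/h = 32.516 kW
Heat supplied = 32.516 kW

Q_in = 32.5 kW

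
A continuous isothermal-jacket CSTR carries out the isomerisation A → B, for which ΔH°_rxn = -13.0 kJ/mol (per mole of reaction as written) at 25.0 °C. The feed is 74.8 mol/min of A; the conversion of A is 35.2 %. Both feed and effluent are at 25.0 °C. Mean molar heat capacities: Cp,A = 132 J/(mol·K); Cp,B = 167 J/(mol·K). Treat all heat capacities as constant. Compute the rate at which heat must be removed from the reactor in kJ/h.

Extent of reaction ξ = 0.352 × 74.8 = 26.33 mol/min
Reaction term: ξ·ΔH°_rxn = 26.33 × -13.0 = -342.28 kJ/min
Q = ΔH = -342.28 kJ/min = -5.7047 kW
Heat removed = 20537 kJ/h

Q_out = 20500 kJ/h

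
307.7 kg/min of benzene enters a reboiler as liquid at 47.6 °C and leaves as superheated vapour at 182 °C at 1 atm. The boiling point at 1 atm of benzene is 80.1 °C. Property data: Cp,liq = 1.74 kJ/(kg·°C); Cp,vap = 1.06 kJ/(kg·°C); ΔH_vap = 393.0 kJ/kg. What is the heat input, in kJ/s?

Q = 2860 kJ/s

liquid 47.6→80.1 °C: 56.55 kJ/kg
vaporisation at 80.1 °C: 393 kJ/kg
vapour 80.1→182 °C: 108.01 kJ/kg
Δh = 56.55 + 393 + 108.01 = 557.56 kJ/kg
Q = ṁ·Δh = 307.7 kg/min × 557.56 kJ/kg = 171560 kJ/min
|Q| = 2859.4 kW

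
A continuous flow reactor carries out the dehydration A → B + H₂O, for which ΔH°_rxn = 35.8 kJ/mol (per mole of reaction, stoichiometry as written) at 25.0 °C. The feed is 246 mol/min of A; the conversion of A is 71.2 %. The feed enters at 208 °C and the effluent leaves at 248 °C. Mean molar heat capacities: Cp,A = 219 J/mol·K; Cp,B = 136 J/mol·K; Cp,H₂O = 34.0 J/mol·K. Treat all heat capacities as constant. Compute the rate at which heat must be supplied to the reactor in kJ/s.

Extent of reaction ξ = 0.712 × 246 = 175.15 mol/min
Reaction term: ξ·ΔH°_rxn = 175.15 × 35.8 = 6270.4 kJ/min
Sensible, feed 208→25 °C: -9858.9 kJ/min
Outlet flows (mol/min): A 70.848, B 175.15, H₂O 175.15
Sensible, products 25→248 °C: 10100 kJ/min
Q = ΔH = 6511.5 kJ/min = 108.53 kW
Heat supplied = 108.53 kJ/s

Q_in = 109 kJ/s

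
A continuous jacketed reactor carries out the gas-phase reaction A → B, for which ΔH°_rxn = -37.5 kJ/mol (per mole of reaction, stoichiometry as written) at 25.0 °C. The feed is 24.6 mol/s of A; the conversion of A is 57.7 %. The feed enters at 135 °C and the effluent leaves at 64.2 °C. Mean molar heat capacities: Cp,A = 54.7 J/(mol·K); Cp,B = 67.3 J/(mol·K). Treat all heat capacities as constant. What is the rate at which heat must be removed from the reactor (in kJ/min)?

Q_out = 37200 kJ/min

Extent of reaction ξ = 0.577 × 24.6 = 14.194 mol/s
Reaction term: ξ·ΔH°_rxn = 14.194 × -37.5 = -532.28 kJ/s
Sensible, feed 135→25 °C: -148.02 kJ/s
Outlet flows (mol/s): A 10.406, B 14.194
Sensible, products 25→64.2 °C: 59.759 kJ/s
Q = ΔH = -620.54 kJ/s = -620.54 kW
Heat removed = 37232 kJ/min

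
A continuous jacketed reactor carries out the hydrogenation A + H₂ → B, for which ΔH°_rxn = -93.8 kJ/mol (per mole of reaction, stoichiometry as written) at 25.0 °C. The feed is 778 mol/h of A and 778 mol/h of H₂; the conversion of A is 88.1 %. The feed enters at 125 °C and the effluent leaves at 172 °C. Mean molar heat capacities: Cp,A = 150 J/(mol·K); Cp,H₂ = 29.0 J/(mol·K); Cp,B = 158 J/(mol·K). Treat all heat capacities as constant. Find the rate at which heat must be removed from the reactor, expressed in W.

Q_out = 16600 W

Extent of reaction ξ = 0.881 × 778 = 685.42 mol/h
Reaction term: ξ·ΔH°_rxn = 685.42 × -93.8 = -64292 kJ/h
Sensible, feed 125→25 °C: -13926 kJ/h
Outlet flows (mol/h): A 92.582, H₂ 92.582, B 685.42
Sensible, products 25→172 °C: 18356 kJ/h
Q = ΔH = -59863 kJ/h = -16.629 kW
Heat removed = 16629 W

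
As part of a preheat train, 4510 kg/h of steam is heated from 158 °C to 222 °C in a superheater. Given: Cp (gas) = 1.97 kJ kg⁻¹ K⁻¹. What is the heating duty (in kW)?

Q = 158 kW

Q = ṁ·Cp·ΔT = 4510 × 1.97 × (222 − 158) = 568620 kJ/h
Converting: 568620 / 3600 s = 157.95 kW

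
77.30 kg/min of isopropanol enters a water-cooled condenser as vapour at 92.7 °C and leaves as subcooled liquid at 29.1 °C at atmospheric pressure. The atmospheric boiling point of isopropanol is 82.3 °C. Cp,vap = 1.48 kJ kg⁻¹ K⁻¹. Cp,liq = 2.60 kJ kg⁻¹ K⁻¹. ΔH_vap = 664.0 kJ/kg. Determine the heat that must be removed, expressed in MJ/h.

Q_c = 3790 MJ/h

vapour 92.7→82.3 °C: -15.392 kJ/kg
condensation at 82.3 °C: -664 kJ/kg
liquid 82.3→29.1 °C: -138.32 kJ/kg
Δh = -15.392 + -664 + -138.32 = -817.71 kJ/kg
Q = ṁ·Δh = 77.30 kg/min × -817.71 kJ/kg = -63209 kJ/min
|Q| = 1053.5 kW = 3792.5 MJ/h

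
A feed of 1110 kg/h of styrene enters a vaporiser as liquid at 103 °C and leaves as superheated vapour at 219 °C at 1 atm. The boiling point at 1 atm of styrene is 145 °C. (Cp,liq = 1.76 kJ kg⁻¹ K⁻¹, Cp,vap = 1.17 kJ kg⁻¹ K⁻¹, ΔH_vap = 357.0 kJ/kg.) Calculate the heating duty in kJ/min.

Q = 9570 kJ/min

liquid 103→145 °C: 73.92 kJ/kg
vaporisation at 145 °C: 357 kJ/kg
vapour 145→219 °C: 86.58 kJ/kg
Δh = 73.92 + 357 + 86.58 = 517.5 kJ/kg
Q = ṁ·Δh = 1110 kg/h × 517.5 kJ/kg = 574420 kJ/h
|Q| = 159.56 kW = 9573.8 kJ/min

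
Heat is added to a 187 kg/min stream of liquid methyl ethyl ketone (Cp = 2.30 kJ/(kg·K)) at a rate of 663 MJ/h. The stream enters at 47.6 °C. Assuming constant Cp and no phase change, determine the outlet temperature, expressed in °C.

Q = 663 MJ/h = 11050 kJ/min
ΔT = Q/(ṁ·Cp) = 11050/(187×2.30) = 25.692 K
T_out = 47.6 + 25.692 = 73.292 °C

T_out = 73.3 °C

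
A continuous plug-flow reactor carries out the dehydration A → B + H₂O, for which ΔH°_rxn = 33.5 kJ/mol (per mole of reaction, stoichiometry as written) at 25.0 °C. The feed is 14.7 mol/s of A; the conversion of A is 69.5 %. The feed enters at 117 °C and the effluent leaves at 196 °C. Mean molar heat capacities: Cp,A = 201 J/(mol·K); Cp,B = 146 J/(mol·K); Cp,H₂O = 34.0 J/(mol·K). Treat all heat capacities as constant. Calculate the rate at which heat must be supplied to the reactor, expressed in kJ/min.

Extent of reaction ξ = 0.695 × 14.7 = 10.216 mol/s
Reaction term: ξ·ΔH°_rxn = 10.216 × 33.5 = 342.25 kJ/s
Sensible, feed 117→25 °C: -271.83 kJ/s
Outlet flows (mol/s): A 4.4835, B 10.216, H₂O 10.216
Sensible, products 25→196 °C: 468.57 kJ/s
Q = ΔH = 538.99 kJ/s = 538.99 kW
Heat supplied = 32339 kJ/min

Q_in = 32300 kJ/min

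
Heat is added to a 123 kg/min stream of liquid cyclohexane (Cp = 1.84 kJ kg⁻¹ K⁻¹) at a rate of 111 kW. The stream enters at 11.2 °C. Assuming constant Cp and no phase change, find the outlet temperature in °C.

T_out = 40.6 °C

Q = 111 kW = 6660 kJ/min
ΔT = Q/(ṁ·Cp) = 6660/(123×1.84) = 29.427 K
T_out = 11.2 + 29.427 = 40.627 °C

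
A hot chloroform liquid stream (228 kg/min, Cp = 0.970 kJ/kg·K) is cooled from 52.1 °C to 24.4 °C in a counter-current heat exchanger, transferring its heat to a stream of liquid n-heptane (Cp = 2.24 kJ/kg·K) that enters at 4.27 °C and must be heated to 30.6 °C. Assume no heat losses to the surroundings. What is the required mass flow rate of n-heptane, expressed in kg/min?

ṁ_c = 104 kg/min

Heat released by hot stream: Q = 228 × 0.970 × (52.1 − 24.4) = 6126.1 kJ/min
Energy balance on cold side (adiabatic exchanger): Q = ṁ_c·Cp_c·(T_c,out − T_c,in)
ṁ_c = 6126.1 / [2.24 × (30.6 − 4.27)] = 103.87 kg/min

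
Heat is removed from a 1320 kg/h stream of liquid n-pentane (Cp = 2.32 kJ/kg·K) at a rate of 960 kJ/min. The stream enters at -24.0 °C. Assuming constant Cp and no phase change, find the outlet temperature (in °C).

Q = 960 kJ/min = 57600 kJ/h
ΔT = Q/(ṁ·Cp) = 57600/(1320×2.32) = 18.809 K
T_out = -24.0 − 18.809 = -42.809 °C

T_out = -42.8 °C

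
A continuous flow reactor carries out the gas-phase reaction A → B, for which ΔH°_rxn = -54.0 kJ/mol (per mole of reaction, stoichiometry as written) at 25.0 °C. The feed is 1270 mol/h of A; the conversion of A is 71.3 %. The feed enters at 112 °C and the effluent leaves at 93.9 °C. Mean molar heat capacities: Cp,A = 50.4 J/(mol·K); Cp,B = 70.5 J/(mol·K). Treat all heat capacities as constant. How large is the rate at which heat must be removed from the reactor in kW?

Extent of reaction ξ = 0.713 × 1270 = 905.51 mol/h
Reaction term: ξ·ΔH°_rxn = 905.51 × -54.0 = -48898 kJ/h
Sensible, feed 112→25 °C: -5568.7 kJ/h
Outlet flows (mol/h): A 364.49, B 905.51
Sensible, products 25→93.9 °C: 5664.2 kJ/h
Q = ΔH = -48802 kJ/h = -13.556 kW
Heat removed = 13.556 kW

Q_out = 13.6 kW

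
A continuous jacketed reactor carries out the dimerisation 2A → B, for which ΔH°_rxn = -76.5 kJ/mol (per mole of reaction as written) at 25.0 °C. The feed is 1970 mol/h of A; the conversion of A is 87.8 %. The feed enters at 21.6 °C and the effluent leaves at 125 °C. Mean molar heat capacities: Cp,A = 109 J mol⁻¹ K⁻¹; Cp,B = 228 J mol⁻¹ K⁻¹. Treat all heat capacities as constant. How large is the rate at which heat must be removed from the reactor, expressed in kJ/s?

Q_out = 12.0 kJ/s

Extent of reaction ξ = 0.878 × 1970 / 2 = 864.83 mol/h
Reaction term: ξ·ΔH°_rxn = 864.83 × -76.5 = -66159 kJ/h
Sensible, feed 21.6→25 °C: 730.08 kJ/h
Outlet flows (mol/h): A 240.34, B 864.83
Sensible, products 25→125 °C: 22338 kJ/h
Q = ΔH = -43092 kJ/h = -11.97 kW
Heat removed = 11.97 kJ/s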